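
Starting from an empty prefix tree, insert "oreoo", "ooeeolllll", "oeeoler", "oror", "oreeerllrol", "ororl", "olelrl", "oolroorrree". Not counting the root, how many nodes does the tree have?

45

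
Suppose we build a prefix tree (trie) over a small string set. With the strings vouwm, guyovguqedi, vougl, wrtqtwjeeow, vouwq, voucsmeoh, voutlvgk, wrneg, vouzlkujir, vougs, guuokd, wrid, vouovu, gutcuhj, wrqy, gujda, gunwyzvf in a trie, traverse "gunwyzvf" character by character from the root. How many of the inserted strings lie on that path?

1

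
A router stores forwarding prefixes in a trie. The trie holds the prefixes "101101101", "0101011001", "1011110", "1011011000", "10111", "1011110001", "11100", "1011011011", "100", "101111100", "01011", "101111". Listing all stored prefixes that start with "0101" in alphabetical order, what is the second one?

01011

Filter for "0101…" and sort: "0101011001", "01011"
Position 2: 01011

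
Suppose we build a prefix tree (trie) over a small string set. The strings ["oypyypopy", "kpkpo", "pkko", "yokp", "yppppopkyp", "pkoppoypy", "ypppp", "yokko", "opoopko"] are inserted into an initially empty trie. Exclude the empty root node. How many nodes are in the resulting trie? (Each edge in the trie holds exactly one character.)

46

For each word, the new-node count is its length minus the longest prefix already in the trie:
  "oypyypopy" → 9 new (o, y, p, y, y, p, o, p, y)
  "kpkpo" → 5 new (k, p, k, p, o)
  "pkko" → 4 new (p, k, k, o)
  "yokp" → 4 new (y, o, k, p)
  "yppppopkyp" → prefix "y" already present; 9 new (p, p, p, p, o, p, k, y, p)
  "pkoppoypy" → prefix "pk" already present; 7 new (o, p, p, o, y, p, y)
  "ypppp" → prefix "ypppp" already present; 0 new (none)
  "yokko" → prefix "yok" already present; 2 new (k, o)
  "opoopko" → prefix "o" already present; 6 new (p, o, o, p, k, o)
Total nodes = 9 + 5 + 4 + 4 + 9 + 7 + 0 + 2 + 6 = 46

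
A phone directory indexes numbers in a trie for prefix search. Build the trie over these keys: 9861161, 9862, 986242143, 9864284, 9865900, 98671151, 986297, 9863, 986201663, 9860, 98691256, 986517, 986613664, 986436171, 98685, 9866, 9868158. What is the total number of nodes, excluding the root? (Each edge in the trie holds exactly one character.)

58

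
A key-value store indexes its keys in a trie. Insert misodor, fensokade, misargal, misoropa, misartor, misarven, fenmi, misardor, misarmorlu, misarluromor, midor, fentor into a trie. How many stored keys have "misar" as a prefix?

Traverse to the node for "misar", then collect every word in that subtree.
Matches: "misardor", "misargal", "misarluromor", "misarmorlu", "misartor", "misarven"
Count: 6

6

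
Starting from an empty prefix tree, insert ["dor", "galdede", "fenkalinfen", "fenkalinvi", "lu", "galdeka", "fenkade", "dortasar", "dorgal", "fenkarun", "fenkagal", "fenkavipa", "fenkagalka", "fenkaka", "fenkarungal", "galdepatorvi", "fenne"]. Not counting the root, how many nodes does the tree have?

63

Trace insertions, counting only characters that open a new branch:
  "dor" → 3 new (d, o, r)
  "galdede" → 7 new (g, a, l, d, e, d, e)
  "fenkalinfen" → 11 new (f, e, n, k, a, l, i, n, f, e, n)
  "fenkalinvi" → prefix "fenkalin" already present; 2 new (v, i)
  "lu" → 2 new (l, u)
  "galdeka" → prefix "galde" already present; 2 new (k, a)
  "fenkade" → prefix "fenka" already present; 2 new (d, e)
  "dortasar" → prefix "dor" already present; 5 new (t, a, s, a, r)
  "dorgal" → prefix "dor" already present; 3 new (g, a, l)
  "fenkarun" → prefix "fenka" already present; 3 new (r, u, n)
  "fenkagal" → prefix "fenka" already present; 3 new (g, a, l)
  "fenkavipa" → prefix "fenka" already present; 4 new (v, i, p, a)
  "fenkagalka" → prefix "fenkagal" already present; 2 new (k, a)
  "fenkaka" → prefix "fenka" already present; 2 new (k, a)
  "fenkarungal" → prefix "fenkarun" already present; 3 new (g, a, l)
  "galdepatorvi" → prefix "galde" already present; 7 new (p, a, t, o, r, v, i)
  "fenne" → prefix "fen" already present; 2 new (n, e)
Total nodes = 3 + 7 + 11 + 2 + 2 + 2 + 2 + 5 + 3 + 3 + 3 + 4 + 2 + 2 + 3 + 7 + 2 = 63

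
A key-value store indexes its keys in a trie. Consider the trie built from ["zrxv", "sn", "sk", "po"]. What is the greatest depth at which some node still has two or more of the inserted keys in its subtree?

The deepest shared node is where two words last agree before diverging.
e.g. "sk" and "sn" share the prefix "s" of length 1; no pair shares a longer one.
Longest shared-prefix length: 1

1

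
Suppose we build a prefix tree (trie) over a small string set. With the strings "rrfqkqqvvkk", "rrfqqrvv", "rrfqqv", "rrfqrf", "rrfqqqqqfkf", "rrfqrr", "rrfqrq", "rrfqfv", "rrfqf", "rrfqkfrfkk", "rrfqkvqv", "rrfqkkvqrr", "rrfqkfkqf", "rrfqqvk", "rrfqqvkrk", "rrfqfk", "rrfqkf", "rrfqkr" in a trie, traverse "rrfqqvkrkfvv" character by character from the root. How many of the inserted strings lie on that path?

Traverse "rrfqqvkrkfvv" character by character; count nodes along the way that are marked as word ends.
Prefixes of the query that are stored words: "rrfqqv", "rrfqqvk", "rrfqqvkrk"
Count: 3

3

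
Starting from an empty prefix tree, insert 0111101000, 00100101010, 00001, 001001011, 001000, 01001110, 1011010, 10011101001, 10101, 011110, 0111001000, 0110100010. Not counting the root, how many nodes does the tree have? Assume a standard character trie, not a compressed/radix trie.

Insert word by word; a character creates a node only if that edge doesn't already exist:
  "0111101000" → 10 new (0, 1, 1, 1, 1, 0, 1, 0, 0, 0)
  "00100101010" → prefix "0" already present; 10 new (0, 1, 0, 0, 1, 0, 1, 0, 1, 0)
  "00001" → prefix "00" already present; 3 new (0, 0, 1)
  "001001011" → prefix "00100101" already present; 1 new (1)
  "001000" → prefix "00100" already present; 1 new (0)
  "01001110" → prefix "01" already present; 6 new (0, 0, 1, 1, 1, 0)
  "1011010" → 7 new (1, 0, 1, 1, 0, 1, 0)
  "10011101001" → prefix "10" already present; 9 new (0, 1, 1, 1, 0, 1, 0, 0, 1)
  "10101" → prefix "101" already present; 2 new (0, 1)
  "011110" → prefix "011110" already present; 0 new (none)
  "0111001000" → prefix "0111" already present; 6 new (0, 0, 1, 0, 0, 0)
  "0110100010" → prefix "011" already present; 7 new (0, 1, 0, 0, 0, 1, 0)
Total nodes = 10 + 10 + 3 + 1 + 1 + 6 + 7 + 9 + 2 + 0 + 6 + 7 = 62

62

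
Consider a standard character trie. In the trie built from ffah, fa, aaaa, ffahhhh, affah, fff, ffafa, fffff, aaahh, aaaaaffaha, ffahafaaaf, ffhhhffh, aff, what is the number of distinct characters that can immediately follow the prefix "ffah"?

2

The children of the "ffah" node are the distinct next characters among strings starting with "ffah".
Distinct next characters after "ffah": a, h.
That node has 2 child edges.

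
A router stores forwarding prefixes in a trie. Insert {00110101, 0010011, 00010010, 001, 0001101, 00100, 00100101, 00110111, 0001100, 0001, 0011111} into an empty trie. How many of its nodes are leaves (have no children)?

8

Leaves are exactly the stored words that no other stored word extends.
Those words: "00010010", "0001100", "0001101", "00100101", "0010011", "00110101", "00110111", "0011111"
Leaf count: 8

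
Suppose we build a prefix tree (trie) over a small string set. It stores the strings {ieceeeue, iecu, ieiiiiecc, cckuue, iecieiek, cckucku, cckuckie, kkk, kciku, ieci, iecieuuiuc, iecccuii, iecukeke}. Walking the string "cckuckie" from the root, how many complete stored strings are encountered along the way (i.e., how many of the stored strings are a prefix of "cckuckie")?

Check each prefix of "cckuckie" against the stored set — each match is an end-marker on the path.
Prefixes of the query that are stored words: "cckuckie"
Count: 1

1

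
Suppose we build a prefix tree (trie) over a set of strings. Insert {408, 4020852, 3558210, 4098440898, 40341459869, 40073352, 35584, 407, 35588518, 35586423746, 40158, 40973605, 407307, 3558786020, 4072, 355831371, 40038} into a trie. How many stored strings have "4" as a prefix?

Traverse to the node for "4", then collect every word in that subtree.
Words under "4": 40038, 40073352, 40158, 4020852, 40341459869, 407, 4072, 407307, 408, 40973605, 4098440898
Count: 11

11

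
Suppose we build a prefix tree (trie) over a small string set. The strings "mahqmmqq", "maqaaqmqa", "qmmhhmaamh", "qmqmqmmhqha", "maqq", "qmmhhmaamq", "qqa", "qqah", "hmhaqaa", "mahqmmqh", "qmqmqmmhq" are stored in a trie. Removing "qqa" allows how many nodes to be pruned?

0

A node on "qqa"'s path can go only if nothing else ends at it or branches off below it.
Every node on "qqa" is still needed (e.g. by "qqah"), so nothing is freed.
Nodes removed: 0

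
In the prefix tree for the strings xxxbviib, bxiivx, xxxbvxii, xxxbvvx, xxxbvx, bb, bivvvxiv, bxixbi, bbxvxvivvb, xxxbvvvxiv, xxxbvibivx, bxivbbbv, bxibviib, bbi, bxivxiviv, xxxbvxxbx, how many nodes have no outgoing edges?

14

A leaf is a node with no children — equivalently, the end of a word that is not a proper prefix of any other stored word.
Those words: "bbi", "bbxvxvivvb", "bivvvxiv", "bxibviib", "bxiivx", "bxivbbbv", "bxivxiviv", "bxixbi", "xxxbvibivx", "xxxbviib", "xxxbvvvxiv", "xxxbvvx", "xxxbvxii", "xxxbvxxbx"
Leaf count: 14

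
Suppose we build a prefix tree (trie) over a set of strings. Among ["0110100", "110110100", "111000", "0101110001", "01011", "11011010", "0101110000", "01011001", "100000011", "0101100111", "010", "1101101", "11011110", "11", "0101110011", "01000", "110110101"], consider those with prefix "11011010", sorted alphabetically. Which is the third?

110110101

DFS of the "11011010" subtree visits, in order: "11011010", "110110100", "110110101"
Position 3: 110110101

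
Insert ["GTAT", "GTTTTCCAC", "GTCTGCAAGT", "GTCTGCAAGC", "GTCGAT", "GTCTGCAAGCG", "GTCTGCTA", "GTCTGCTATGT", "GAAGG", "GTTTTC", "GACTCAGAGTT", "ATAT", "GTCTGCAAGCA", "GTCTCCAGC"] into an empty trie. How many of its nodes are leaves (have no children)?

Leaves are exactly the stored words that no other stored word extends.
Those words: "ATAT", "GAAGG", "GACTCAGAGTT", "GTAT", "GTCGAT", "GTCTCCAGC", "GTCTGCAAGCA", "GTCTGCAAGCG", "GTCTGCAAGT", "GTCTGCTATGT", "GTTTTCCAC"
Leaf count: 11

11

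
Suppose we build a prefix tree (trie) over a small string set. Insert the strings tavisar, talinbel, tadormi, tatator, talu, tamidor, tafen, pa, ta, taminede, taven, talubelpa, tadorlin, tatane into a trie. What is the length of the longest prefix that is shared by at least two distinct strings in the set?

5

Equivalently: take the maximum, over all pairs, of their longest common prefix length.
"tadorlin" and "tadormi" agree on "tador" (5 characters) before diverging; nothing deeper is shared.
Longest shared-prefix length: 5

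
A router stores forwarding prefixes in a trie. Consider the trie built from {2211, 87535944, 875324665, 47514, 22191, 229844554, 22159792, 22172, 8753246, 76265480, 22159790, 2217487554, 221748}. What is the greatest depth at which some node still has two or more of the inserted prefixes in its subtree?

7

The deepest shared node is where two words last agree before diverging.
"22159790" and "22159792" agree on "2215979" (7 characters) before diverging; nothing deeper is shared.
Longest shared-prefix length: 7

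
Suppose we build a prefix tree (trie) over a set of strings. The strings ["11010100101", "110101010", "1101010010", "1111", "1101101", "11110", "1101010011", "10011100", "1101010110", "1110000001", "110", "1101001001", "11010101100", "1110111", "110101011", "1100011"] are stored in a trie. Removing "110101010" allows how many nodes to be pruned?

After clearing the end-marker at "110101010", prune upward until reaching a node still needed by another word.
The suffix "0" (1 node) is used only by "110101010"; the node for "11010101" still has the child "1", so pruning stops there.
Nodes removed: 1

1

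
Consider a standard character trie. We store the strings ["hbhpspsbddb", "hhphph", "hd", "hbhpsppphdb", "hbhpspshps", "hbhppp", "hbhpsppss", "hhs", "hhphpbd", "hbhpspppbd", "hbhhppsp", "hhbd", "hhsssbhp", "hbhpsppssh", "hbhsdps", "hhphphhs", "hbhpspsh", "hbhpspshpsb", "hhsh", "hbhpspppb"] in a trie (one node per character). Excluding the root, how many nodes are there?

55

Count nodes per top-level branch (shared prefixes stored once):
  'h'-branch (hbhhppsp, hbhppp, hbhpspppb, hbhpspppbd, hbhpsppphdb, hbhpsppss, hbhpsppssh, hbhpspsbddb, hbhpspsh, hbhpspshps, hbhpspshpsb, hbhsdps, hd, hhbd, hhphpbd, hhphph, hhphphhs, hhs, hhsh, hhsssbhp): 55 nodes
Sum: 55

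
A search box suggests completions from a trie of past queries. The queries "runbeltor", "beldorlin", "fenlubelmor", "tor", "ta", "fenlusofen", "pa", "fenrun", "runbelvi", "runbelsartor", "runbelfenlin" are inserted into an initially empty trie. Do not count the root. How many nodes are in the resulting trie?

Count nodes per top-level branch (shared prefixes stored once):
  'b'-branch (beldorlin): 9 nodes
  'f'-branch (fenlubelmor, fenlusofen, fenrun): 19 nodes
  'p'-branch (pa): 2 nodes
  'r'-branch (runbelfenlin, runbelsartor, runbeltor, runbelvi): 23 nodes
  't'-branch (ta, tor): 4 nodes
Sum: 57

57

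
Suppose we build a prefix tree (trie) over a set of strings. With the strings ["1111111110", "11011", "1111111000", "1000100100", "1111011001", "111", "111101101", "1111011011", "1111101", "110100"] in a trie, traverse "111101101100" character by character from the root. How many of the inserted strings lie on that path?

3

Walk "111101101100" from the root; an end-of-word marker is hit whenever a stored word is a prefix of "111101101100".
Prefixes of the query that are stored words: "111", "111101101", "1111011011"
Count: 3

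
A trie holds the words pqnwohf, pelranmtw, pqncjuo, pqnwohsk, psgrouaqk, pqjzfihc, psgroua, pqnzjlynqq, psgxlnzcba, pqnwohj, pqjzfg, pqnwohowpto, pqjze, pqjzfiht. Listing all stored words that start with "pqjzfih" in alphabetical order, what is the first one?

Filter for "pqjzfih…" and sort: "pqjzfihc", "pqjzfiht"
Position 1: pqjzfihc

pqjzfihc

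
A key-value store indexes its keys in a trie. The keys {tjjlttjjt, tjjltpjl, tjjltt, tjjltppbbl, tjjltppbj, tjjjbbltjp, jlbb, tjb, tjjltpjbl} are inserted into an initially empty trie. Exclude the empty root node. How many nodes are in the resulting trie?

Insert word by word; a character creates a node only if that edge doesn't already exist:
  "tjjlttjjt" → 9 new (t, j, j, l, t, t, j, j, t)
  "tjjltpjl" → prefix "tjjlt" already present; 3 new (p, j, l)
  "tjjltt" → prefix "tjjltt" already present; 0 new (none)
  "tjjltppbbl" → prefix "tjjltp" already present; 4 new (p, b, b, l)
  "tjjltppbj" → prefix "tjjltppb" already present; 1 new (j)
  "tjjjbbltjp" → prefix "tjj" already present; 7 new (j, b, b, l, t, j, p)
  "jlbb" → 4 new (j, l, b, b)
  "tjb" → prefix "tj" already present; 1 new (b)
  "tjjltpjbl" → prefix "tjjltpj" already present; 2 new (b, l)
Total nodes = 9 + 3 + 0 + 4 + 1 + 7 + 4 + 1 + 2 = 31

31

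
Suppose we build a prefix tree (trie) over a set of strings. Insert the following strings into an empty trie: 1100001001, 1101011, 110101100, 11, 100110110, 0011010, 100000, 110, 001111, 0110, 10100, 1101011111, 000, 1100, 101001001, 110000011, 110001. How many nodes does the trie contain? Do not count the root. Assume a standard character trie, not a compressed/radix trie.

Trace insertions, counting only characters that open a new branch:
  "1100001001" → 10 new (1, 1, 0, 0, 0, 0, 1, 0, 0, 1)
  "1101011" → prefix "110" already present; 4 new (1, 0, 1, 1)
  "110101100" → prefix "1101011" already present; 2 new (0, 0)
  "11" → prefix "11" already present; 0 new (none)
  "100110110" → prefix "1" already present; 8 new (0, 0, 1, 1, 0, 1, 1, 0)
  "0011010" → 7 new (0, 0, 1, 1, 0, 1, 0)
  "100000" → prefix "100" already present; 3 new (0, 0, 0)
  "110" → prefix "110" already present; 0 new (none)
  "001111" → prefix "0011" already present; 2 new (1, 1)
  "0110" → prefix "0" already present; 3 new (1, 1, 0)
  "10100" → prefix "10" already present; 3 new (1, 0, 0)
  "1101011111" → prefix "1101011" already present; 3 new (1, 1, 1)
  "000" → prefix "00" already present; 1 new (0)
  "1100" → prefix "1100" already present; 0 new (none)
  "101001001" → prefix "10100" already present; 4 new (1, 0, 0, 1)
  "110000011" → prefix "110000" already present; 3 new (0, 1, 1)
  "110001" → prefix "11000" already present; 1 new (1)
Total nodes = 10 + 4 + 2 + 0 + 8 + 7 + 3 + 0 + 2 + 3 + 3 + 3 + 1 + 0 + 4 + 3 + 1 = 54

54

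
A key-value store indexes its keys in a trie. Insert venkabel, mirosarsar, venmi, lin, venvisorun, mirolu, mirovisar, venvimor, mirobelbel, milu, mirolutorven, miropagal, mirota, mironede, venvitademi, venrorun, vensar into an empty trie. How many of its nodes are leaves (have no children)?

A leaf is a node with no children — equivalently, the end of a word that is not a proper prefix of any other stored word.
Those words: "lin", "milu", "mirobelbel", "mirolutorven", "mironede", "miropagal", "mirosarsar", "mirota", "mirovisar", "venkabel", "venmi", "venrorun", "vensar", "venvimor", "venvisorun", "venvitademi"
Leaf count: 16

16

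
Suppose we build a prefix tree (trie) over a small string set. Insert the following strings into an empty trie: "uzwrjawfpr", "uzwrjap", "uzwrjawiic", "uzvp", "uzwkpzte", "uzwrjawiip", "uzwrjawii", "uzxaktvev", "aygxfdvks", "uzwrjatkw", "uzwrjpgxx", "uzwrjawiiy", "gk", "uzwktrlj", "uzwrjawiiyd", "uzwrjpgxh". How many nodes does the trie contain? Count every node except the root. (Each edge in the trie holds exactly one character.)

Insert word by word; a character creates a node only if that edge doesn't already exist:
  "uzwrjawfpr" → 10 new (u, z, w, r, j, a, w, f, p, r)
  "uzwrjap" → prefix "uzwrja" already present; 1 new (p)
  "uzwrjawiic" → prefix "uzwrjaw" already present; 3 new (i, i, c)
  "uzvp" → prefix "uz" already present; 2 new (v, p)
  "uzwkpzte" → prefix "uzw" already present; 5 new (k, p, z, t, e)
  "uzwrjawiip" → prefix "uzwrjawii" already present; 1 new (p)
  "uzwrjawii" → prefix "uzwrjawii" already present; 0 new (none)
  "uzxaktvev" → prefix "uz" already present; 7 new (x, a, k, t, v, e, v)
  "aygxfdvks" → 9 new (a, y, g, x, f, d, v, k, s)
  "uzwrjatkw" → prefix "uzwrja" already present; 3 new (t, k, w)
  "uzwrjpgxx" → prefix "uzwrj" already present; 4 new (p, g, x, x)
  "uzwrjawiiy" → prefix "uzwrjawii" already present; 1 new (y)
  "gk" → 2 new (g, k)
  "uzwktrlj" → prefix "uzwk" already present; 4 new (t, r, l, j)
  "uzwrjawiiyd" → prefix "uzwrjawiiy" already present; 1 new (d)
  "uzwrjpgxh" → prefix "uzwrjpgx" already present; 1 new (h)
Total nodes = 10 + 1 + 3 + 2 + 5 + 1 + 0 + 7 + 9 + 3 + 4 + 1 + 2 + 4 + 1 + 1 = 54

54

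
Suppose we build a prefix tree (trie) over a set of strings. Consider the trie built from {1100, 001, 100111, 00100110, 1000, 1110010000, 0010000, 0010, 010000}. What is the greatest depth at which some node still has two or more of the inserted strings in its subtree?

5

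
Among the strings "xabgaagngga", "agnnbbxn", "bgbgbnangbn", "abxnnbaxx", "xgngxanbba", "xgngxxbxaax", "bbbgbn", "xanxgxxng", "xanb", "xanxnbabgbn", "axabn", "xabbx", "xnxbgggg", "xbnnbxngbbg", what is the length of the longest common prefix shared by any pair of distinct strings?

5

The deepest shared node is where two words last agree before diverging.
"xgngxanbba" and "xgngxxbxaax" agree on "xgngx" (5 characters) before diverging; nothing deeper is shared.
Longest shared-prefix length: 5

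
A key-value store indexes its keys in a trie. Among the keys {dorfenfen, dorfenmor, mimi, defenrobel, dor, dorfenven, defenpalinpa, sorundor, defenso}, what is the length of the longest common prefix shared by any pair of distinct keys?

Equivalently: take the maximum, over all pairs, of their longest common prefix length.
"dorfenfen" and "dorfenmor" agree on "dorfen" (6 characters) before diverging; nothing deeper is shared.
Longest shared-prefix length: 6

6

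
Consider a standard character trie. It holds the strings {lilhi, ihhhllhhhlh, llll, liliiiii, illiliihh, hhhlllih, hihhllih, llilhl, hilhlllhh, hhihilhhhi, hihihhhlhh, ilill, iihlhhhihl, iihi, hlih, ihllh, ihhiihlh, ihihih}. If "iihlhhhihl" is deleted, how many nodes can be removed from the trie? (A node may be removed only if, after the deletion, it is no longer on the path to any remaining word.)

A node on "iihlhhhihl"'s path can go only if nothing else ends at it or branches off below it.
The suffix "lhhhihl" (7 nodes) is used only by "iihlhhhihl"; the node for "iih" still has the child "i", so pruning stops there.
Nodes removed: 7

7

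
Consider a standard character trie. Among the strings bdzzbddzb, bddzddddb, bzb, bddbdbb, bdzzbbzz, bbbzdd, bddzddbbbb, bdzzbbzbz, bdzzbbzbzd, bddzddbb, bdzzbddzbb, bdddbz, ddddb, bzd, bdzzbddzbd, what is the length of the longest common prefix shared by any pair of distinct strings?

9

Equivalently: take the maximum, over all pairs, of their longest common prefix length.
e.g. "bdzzbbzbz" and "bdzzbbzbzd" share the prefix "bdzzbbzbz" of length 9; no pair shares a longer one.
Longest shared-prefix length: 9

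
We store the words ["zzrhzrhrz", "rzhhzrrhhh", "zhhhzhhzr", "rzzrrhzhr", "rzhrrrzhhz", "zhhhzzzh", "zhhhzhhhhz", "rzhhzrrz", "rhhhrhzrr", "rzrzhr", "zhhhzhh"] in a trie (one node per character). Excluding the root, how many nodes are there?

Trace insertions, counting only characters that open a new branch:
  "zzrhzrhrz" → 9 new (z, z, r, h, z, r, h, r, z)
  "rzhhzrrhhh" → 10 new (r, z, h, h, z, r, r, h, h, h)
  "zhhhzhhzr" → prefix "z" already present; 8 new (h, h, h, z, h, h, z, r)
  "rzzrrhzhr" → prefix "rz" already present; 7 new (z, r, r, h, z, h, r)
  "rzhrrrzhhz" → prefix "rzh" already present; 7 new (r, r, r, z, h, h, z)
  "zhhhzzzh" → prefix "zhhhz" already present; 3 new (z, z, h)
  "zhhhzhhhhz" → prefix "zhhhzhh" already present; 3 new (h, h, z)
  "rzhhzrrz" → prefix "rzhhzrr" already present; 1 new (z)
  "rhhhrhzrr" → prefix "r" already present; 8 new (h, h, h, r, h, z, r, r)
  "rzrzhr" → prefix "rz" already present; 4 new (r, z, h, r)
  "zhhhzhh" → prefix "zhhhzhh" already present; 0 new (none)
Total nodes = 9 + 10 + 8 + 7 + 7 + 3 + 3 + 1 + 8 + 4 + 0 = 60

60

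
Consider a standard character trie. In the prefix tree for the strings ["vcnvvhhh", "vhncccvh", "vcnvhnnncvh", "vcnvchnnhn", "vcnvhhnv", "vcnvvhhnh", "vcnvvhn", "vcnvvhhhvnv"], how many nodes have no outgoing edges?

7

Leaves are exactly the stored words that no other stored word extends.
Those words: "vcnvchnnhn", "vcnvhhnv", "vcnvhnnncvh", "vcnvvhhhvnv", "vcnvvhhnh", "vcnvvhn", "vhncccvh"
Leaf count: 7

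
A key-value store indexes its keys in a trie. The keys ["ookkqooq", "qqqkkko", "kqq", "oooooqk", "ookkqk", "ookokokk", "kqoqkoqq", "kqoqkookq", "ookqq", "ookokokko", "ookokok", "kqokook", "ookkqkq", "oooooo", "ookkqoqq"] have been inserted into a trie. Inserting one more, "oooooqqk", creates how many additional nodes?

2

"oooooq" is already a path in the trie; the remaining "qk" must be added.
So 8 − 6 = 2 new nodes.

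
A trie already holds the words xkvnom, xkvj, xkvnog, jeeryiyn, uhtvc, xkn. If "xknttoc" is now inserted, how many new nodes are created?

4

The longest prefix of "xknttoc" already in the trie is "xkn" (length 3).
New nodes needed: |"xknttoc"| − 3 = 7 − 3 = 4.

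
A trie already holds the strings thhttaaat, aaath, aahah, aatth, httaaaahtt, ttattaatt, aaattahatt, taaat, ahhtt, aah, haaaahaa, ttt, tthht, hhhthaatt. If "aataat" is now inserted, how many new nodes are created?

3

"aat" is already a path in the trie; the remaining "aat" must be added.
So 6 − 3 = 3 new nodes.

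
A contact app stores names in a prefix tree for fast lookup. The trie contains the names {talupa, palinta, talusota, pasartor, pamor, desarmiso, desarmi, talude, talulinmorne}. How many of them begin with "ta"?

4

Traverse to the node for "ta", then collect every word in that subtree.
Words under "ta": talude, talulinmorne, talupa, talusota
Count: 4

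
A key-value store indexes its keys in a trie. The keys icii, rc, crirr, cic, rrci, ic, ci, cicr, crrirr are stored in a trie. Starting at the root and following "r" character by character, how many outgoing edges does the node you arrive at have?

Follow the path "r" to its node, then look at its outgoing edges.
Characters that immediately follow "r" among the stored strings: {c, r}.
That node has 2 child edges.

2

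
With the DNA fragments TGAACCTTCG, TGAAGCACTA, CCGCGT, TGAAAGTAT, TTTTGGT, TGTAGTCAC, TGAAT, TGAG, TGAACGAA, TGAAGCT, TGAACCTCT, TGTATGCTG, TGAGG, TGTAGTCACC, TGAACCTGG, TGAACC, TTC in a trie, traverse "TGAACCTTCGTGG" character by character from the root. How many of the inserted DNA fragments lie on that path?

Walk "TGAACCTTCGTGG" from the root; an end-of-word marker is hit whenever a stored word is a prefix of "TGAACCTTCGTGG".
Prefixes of the query that are stored words: "TGAACC", "TGAACCTTCG"
Count: 2

2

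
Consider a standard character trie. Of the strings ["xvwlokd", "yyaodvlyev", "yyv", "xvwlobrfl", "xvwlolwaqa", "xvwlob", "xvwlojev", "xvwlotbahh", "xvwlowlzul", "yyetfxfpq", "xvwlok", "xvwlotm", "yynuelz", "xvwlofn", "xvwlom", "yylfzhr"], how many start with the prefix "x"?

11

Walk to "x"; the words in its subtree are exactly those with that prefix.
Matches: "xvwlob", "xvwlobrfl", "xvwlofn", "xvwlojev", "xvwlok", "xvwlokd", "xvwlolwaqa", "xvwlom", "xvwlotbahh", "xvwlotm", "xvwlowlzul"
Count: 11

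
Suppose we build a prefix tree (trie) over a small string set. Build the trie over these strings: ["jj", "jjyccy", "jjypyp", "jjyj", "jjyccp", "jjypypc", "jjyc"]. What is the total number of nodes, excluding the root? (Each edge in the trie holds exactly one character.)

12

Count nodes per top-level branch (shared prefixes stored once):
  'j'-branch (jj, jjyc, jjyccp, jjyccy, jjyj, jjypyp, jjypypc): 12 nodes
Sum: 12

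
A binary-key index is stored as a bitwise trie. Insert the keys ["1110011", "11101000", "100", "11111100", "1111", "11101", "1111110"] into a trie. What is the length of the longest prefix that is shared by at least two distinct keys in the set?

Look for the deepest trie node that still has at least two words in its subtree.
e.g. "1111110" and "11111100" share the prefix "1111110" of length 7; no pair shares a longer one.
Longest shared-prefix length: 7

7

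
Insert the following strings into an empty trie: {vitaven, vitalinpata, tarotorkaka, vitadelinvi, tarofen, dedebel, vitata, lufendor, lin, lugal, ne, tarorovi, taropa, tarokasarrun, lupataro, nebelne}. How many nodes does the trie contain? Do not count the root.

For each word, the new-node count is its length minus the longest prefix already in the trie:
  "vitaven" → 7 new (v, i, t, a, v, e, n)
  "vitalinpata" → prefix "vita" already present; 7 new (l, i, n, p, a, t, a)
  "tarotorkaka" → 11 new (t, a, r, o, t, o, r, k, a, k, a)
  "vitadelinvi" → prefix "vita" already present; 7 new (d, e, l, i, n, v, i)
  "tarofen" → prefix "taro" already present; 3 new (f, e, n)
  "dedebel" → 7 new (d, e, d, e, b, e, l)
  "vitata" → prefix "vita" already present; 2 new (t, a)
  "lufendor" → 8 new (l, u, f, e, n, d, o, r)
  "lin" → prefix "l" already present; 2 new (i, n)
  "lugal" → prefix "lu" already present; 3 new (g, a, l)
  "ne" → 2 new (n, e)
  "tarorovi" → prefix "taro" already present; 4 new (r, o, v, i)
  "taropa" → prefix "taro" already present; 2 new (p, a)
  "tarokasarrun" → prefix "taro" already present; 8 new (k, a, s, a, r, r, u, n)
  "lupataro" → prefix "lu" already present; 6 new (p, a, t, a, r, o)
  "nebelne" → prefix "ne" already present; 5 new (b, e, l, n, e)
Total nodes = 7 + 7 + 11 + 7 + 3 + 7 + 2 + 8 + 2 + 3 + 2 + 4 + 2 + 8 + 6 + 5 = 84

84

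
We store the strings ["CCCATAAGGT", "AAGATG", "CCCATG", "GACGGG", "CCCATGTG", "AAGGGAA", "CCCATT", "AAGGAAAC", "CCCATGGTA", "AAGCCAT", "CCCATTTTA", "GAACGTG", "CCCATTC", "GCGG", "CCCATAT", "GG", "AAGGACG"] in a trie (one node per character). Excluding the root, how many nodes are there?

For each word, the new-node count is its length minus the longest prefix already in the trie:
  "CCCATAAGGT" → 10 new (C, C, C, A, T, A, A, G, G, T)
  "AAGATG" → 6 new (A, A, G, A, T, G)
  "CCCATG" → prefix "CCCAT" already present; 1 new (G)
  "GACGGG" → 6 new (G, A, C, G, G, G)
  "CCCATGTG" → prefix "CCCATG" already present; 2 new (T, G)
  "AAGGGAA" → prefix "AAG" already present; 4 new (G, G, A, A)
  "CCCATT" → prefix "CCCAT" already present; 1 new (T)
  "AAGGAAAC" → prefix "AAGG" already present; 4 new (A, A, A, C)
  "CCCATGGTA" → prefix "CCCATG" already present; 3 new (G, T, A)
  "AAGCCAT" → prefix "AAG" already present; 4 new (C, C, A, T)
  "CCCATTTTA" → prefix "CCCATT" already present; 3 new (T, T, A)
  "GAACGTG" → prefix "GA" already present; 5 new (A, C, G, T, G)
  "CCCATTC" → prefix "CCCATT" already present; 1 new (C)
  "GCGG" → prefix "G" already present; 3 new (C, G, G)
  "CCCATAT" → prefix "CCCATA" already present; 1 new (T)
  "GG" → prefix "G" already present; 1 new (G)
  "AAGGACG" → prefix "AAGGA" already present; 2 new (C, G)
Total nodes = 10 + 6 + 1 + 6 + 2 + 4 + 1 + 4 + 3 + 4 + 3 + 5 + 1 + 3 + 1 + 1 + 2 = 57

57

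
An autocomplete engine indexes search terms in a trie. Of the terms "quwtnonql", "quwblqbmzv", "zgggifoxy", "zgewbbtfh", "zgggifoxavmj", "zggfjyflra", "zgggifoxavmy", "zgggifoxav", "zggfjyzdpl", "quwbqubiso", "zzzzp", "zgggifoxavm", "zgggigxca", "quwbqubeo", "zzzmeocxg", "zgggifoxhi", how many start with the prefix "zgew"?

Traverse to the node for "zgew", then collect every word in that subtree.
Words under "zgew": zgewbbtfh
Count: 1

1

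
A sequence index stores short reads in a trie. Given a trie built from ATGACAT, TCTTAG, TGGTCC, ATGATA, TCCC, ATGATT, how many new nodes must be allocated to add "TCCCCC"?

2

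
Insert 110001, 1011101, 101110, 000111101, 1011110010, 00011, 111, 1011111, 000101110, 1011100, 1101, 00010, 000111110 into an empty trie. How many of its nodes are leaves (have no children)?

10

A leaf is a node with no children — equivalently, the end of a word that is not a proper prefix of any other stored word.
Those words: "000101110", "000111101", "000111110", "1011100", "1011101", "1011110010", "1011111", "110001", "1101", "111"
Leaf count: 10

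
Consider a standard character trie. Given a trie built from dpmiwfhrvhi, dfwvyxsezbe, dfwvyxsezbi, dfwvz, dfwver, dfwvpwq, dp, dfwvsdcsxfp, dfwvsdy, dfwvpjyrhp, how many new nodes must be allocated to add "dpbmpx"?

Walking "dpbmpx" from the root, the first 2 characters ("dp") follow existing edges; "b" is the first miss.
New nodes needed: |"dpbmpx"| − 2 = 6 − 2 = 4.

4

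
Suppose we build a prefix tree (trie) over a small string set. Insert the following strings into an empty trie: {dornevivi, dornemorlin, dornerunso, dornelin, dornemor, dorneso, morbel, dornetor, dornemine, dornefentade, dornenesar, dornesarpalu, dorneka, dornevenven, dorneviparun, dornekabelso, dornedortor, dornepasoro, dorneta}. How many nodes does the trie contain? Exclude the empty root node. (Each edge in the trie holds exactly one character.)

85

For each word, the new-node count is its length minus the longest prefix already in the trie:
  "dornevivi" → 9 new (d, o, r, n, e, v, i, v, i)
  "dornemorlin" → prefix "dorne" already present; 6 new (m, o, r, l, i, n)
  "dornerunso" → prefix "dorne" already present; 5 new (r, u, n, s, o)
  "dornelin" → prefix "dorne" already present; 3 new (l, i, n)
  "dornemor" → prefix "dornemor" already present; 0 new (none)
  "dorneso" → prefix "dorne" already present; 2 new (s, o)
  "morbel" → 6 new (m, o, r, b, e, l)
  "dornetor" → prefix "dorne" already present; 3 new (t, o, r)
  "dornemine" → prefix "dornem" already present; 3 new (i, n, e)
  "dornefentade" → prefix "dorne" already present; 7 new (f, e, n, t, a, d, e)
  "dornenesar" → prefix "dorne" already present; 5 new (n, e, s, a, r)
  "dornesarpalu" → prefix "dornes" already present; 6 new (a, r, p, a, l, u)
  "dorneka" → prefix "dorne" already present; 2 new (k, a)
  "dornevenven" → prefix "dornev" already present; 5 new (e, n, v, e, n)
  "dorneviparun" → prefix "dornevi" already present; 5 new (p, a, r, u, n)
  "dornekabelso" → prefix "dorneka" already present; 5 new (b, e, l, s, o)
  "dornedortor" → prefix "dorne" already present; 6 new (d, o, r, t, o, r)
  "dornepasoro" → prefix "dorne" already present; 6 new (p, a, s, o, r, o)
  "dorneta" → prefix "dornet" already present; 1 new (a)
Total nodes = 9 + 6 + 5 + 3 + 0 + 2 + 6 + 3 + 3 + 7 + 5 + 6 + 2 + 5 + 5 + 5 + 6 + 6 + 1 = 85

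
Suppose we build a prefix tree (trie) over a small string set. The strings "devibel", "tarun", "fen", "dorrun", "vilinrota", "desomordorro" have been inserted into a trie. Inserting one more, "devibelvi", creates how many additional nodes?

2

"devibel" is already a path in the trie; the remaining "vi" must be added.
So 9 − 7 = 2 new nodes.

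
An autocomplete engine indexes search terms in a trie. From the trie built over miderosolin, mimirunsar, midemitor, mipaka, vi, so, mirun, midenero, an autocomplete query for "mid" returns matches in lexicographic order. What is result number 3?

DFS of the "mid" subtree visits, in order: "midemitor", "midenero", "miderosolin"
The 3rd is miderosolin.

miderosolin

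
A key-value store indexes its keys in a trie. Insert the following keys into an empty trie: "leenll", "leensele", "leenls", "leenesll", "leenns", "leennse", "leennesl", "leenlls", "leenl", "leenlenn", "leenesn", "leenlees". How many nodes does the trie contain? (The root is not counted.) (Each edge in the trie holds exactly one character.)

Insert word by word; a character creates a node only if that edge doesn't already exist:
  "leenll" → 6 new (l, e, e, n, l, l)
  "leensele" → prefix "leen" already present; 4 new (s, e, l, e)
  "leenls" → prefix "leenl" already present; 1 new (s)
  "leenesll" → prefix "leen" already present; 4 new (e, s, l, l)
  "leenns" → prefix "leen" already present; 2 new (n, s)
  "leennse" → prefix "leenns" already present; 1 new (e)
  "leennesl" → prefix "leenn" already present; 3 new (e, s, l)
  "leenlls" → prefix "leenll" already present; 1 new (s)
  "leenl" → prefix "leenl" already present; 0 new (none)
  "leenlenn" → prefix "leenl" already present; 3 new (e, n, n)
  "leenesn" → prefix "leenes" already present; 1 new (n)
  "leenlees" → prefix "leenle" already present; 2 new (e, s)
Total nodes = 6 + 4 + 1 + 4 + 2 + 1 + 3 + 1 + 0 + 3 + 1 + 2 = 28

28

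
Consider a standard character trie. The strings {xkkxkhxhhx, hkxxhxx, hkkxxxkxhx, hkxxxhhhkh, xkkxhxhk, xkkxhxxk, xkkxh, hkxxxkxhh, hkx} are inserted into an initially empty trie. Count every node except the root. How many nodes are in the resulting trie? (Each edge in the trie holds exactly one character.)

Insert word by word; a character creates a node only if that edge doesn't already exist:
  "xkkxkhxhhx" → 10 new (x, k, k, x, k, h, x, h, h, x)
  "hkxxhxx" → 7 new (h, k, x, x, h, x, x)
  "hkkxxxkxhx" → prefix "hk" already present; 8 new (k, x, x, x, k, x, h, x)
  "hkxxxhhhkh" → prefix "hkxx" already present; 6 new (x, h, h, h, k, h)
  "xkkxhxhk" → prefix "xkkx" already present; 4 new (h, x, h, k)
  "xkkxhxxk" → prefix "xkkxhx" already present; 2 new (x, k)
  "xkkxh" → prefix "xkkxh" already present; 0 new (none)
  "hkxxxkxhh" → prefix "hkxxx" already present; 4 new (k, x, h, h)
  "hkx" → prefix "hkx" already present; 0 new (none)
Total nodes = 10 + 7 + 8 + 6 + 4 + 2 + 0 + 4 + 0 = 41

41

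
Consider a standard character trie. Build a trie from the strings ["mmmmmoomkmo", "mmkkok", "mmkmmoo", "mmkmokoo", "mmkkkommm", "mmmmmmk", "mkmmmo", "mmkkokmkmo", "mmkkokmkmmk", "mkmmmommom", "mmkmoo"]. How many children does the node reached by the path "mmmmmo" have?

The children of the "mmmmmo" node are the distinct next characters among strings starting with "mmmmmo".
Characters that immediately follow "mmmmmo" among the stored strings: {o}.
That node has 1 child edge.

1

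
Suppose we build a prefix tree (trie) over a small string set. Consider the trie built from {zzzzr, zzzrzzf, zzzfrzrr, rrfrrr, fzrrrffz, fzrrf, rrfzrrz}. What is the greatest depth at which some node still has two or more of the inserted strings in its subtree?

4

The deepest shared node is where two words last agree before diverging.
e.g. "fzrrf" and "fzrrrffz" share the prefix "fzrr" of length 4; no pair shares a longer one.
Longest shared-prefix length: 4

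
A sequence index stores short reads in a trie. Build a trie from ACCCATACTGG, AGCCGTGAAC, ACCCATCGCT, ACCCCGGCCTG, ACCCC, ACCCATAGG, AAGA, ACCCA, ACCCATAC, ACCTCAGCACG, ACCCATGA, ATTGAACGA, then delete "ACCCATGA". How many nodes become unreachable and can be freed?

2

Walk "ACCCATGA" from the leaf back toward the root, removing each node that no remaining word uses.
The suffix "GA" (2 nodes) is used only by "ACCCATGA"; the node for "ACCCAT" still has the child "A", so pruning stops there.
Nodes removed: 2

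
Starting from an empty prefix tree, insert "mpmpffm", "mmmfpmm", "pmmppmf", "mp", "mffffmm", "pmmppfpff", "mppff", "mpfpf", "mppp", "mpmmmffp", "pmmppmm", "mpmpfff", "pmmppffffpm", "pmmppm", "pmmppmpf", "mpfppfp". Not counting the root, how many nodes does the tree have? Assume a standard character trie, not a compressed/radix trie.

Trace insertions, counting only characters that open a new branch:
  "mpmpffm" → 7 new (m, p, m, p, f, f, m)
  "mmmfpmm" → prefix "m" already present; 6 new (m, m, f, p, m, m)
  "pmmppmf" → 7 new (p, m, m, p, p, m, f)
  "mp" → prefix "mp" already present; 0 new (none)
  "mffffmm" → prefix "m" already present; 6 new (f, f, f, f, m, m)
  "pmmppfpff" → prefix "pmmpp" already present; 4 new (f, p, f, f)
  "mppff" → prefix "mp" already present; 3 new (p, f, f)
  "mpfpf" → prefix "mp" already present; 3 new (f, p, f)
  "mppp" → prefix "mpp" already present; 1 new (p)
  "mpmmmffp" → prefix "mpm" already present; 5 new (m, m, f, f, p)
  "pmmppmm" → prefix "pmmppm" already present; 1 new (m)
  "mpmpfff" → prefix "mpmpff" already present; 1 new (f)
  "pmmppffffpm" → prefix "pmmppf" already present; 5 new (f, f, f, p, m)
  "pmmppm" → prefix "pmmppm" already present; 0 new (none)
  "pmmppmpf" → prefix "pmmppm" already present; 2 new (p, f)
  "mpfppfp" → prefix "mpfp" already present; 3 new (p, f, p)
Total nodes = 7 + 6 + 7 + 0 + 6 + 4 + 3 + 3 + 1 + 5 + 1 + 1 + 5 + 0 + 2 + 3 = 54

54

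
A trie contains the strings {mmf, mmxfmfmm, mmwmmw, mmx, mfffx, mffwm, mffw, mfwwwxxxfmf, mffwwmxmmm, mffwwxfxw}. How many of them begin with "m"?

10

Walk to "m"; the words in its subtree are exactly those with that prefix.
Words under "m": mfffx, mffw, mffwm, mffwwmxmmm, mffwwxfxw, mfwwwxxxfmf, mmf, mmwmmw, mmx, mmxfmfmm
Count: 10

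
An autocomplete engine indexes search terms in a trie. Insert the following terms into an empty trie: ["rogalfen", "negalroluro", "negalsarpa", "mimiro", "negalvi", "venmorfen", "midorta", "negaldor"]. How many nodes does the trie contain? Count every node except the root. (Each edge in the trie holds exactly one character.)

For each word, the new-node count is its length minus the longest prefix already in the trie:
  "rogalfen" → 8 new (r, o, g, a, l, f, e, n)
  "negalroluro" → 11 new (n, e, g, a, l, r, o, l, u, r, o)
  "negalsarpa" → prefix "negal" already present; 5 new (s, a, r, p, a)
  "mimiro" → 6 new (m, i, m, i, r, o)
  "negalvi" → prefix "negal" already present; 2 new (v, i)
  "venmorfen" → 9 new (v, e, n, m, o, r, f, e, n)
  "midorta" → prefix "mi" already present; 5 new (d, o, r, t, a)
  "negaldor" → prefix "negal" already present; 3 new (d, o, r)
Total nodes = 8 + 11 + 5 + 6 + 2 + 9 + 5 + 3 = 49

49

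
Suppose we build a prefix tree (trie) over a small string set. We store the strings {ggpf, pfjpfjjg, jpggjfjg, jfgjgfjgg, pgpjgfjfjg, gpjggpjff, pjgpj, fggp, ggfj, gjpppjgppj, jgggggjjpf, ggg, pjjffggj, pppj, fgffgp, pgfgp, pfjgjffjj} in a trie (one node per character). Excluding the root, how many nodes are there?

96

Count nodes per top-level branch (shared prefixes stored once):
  'f'-branch (fgffgp, fggp): 8 nodes
  'g'-branch (ggfj, ggg, ggpf, gjpppjgppj, gpjggpjff): 24 nodes
  'j'-branch (jfgjgfjgg, jgggggjjpf, jpggjfjg): 25 nodes
  'p'-branch (pfjgjffjj, pfjpfjjg, pgfgp, pgpjgfjfjg, pjgpj, pjjffggj, pppj): 39 nodes
Sum: 96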